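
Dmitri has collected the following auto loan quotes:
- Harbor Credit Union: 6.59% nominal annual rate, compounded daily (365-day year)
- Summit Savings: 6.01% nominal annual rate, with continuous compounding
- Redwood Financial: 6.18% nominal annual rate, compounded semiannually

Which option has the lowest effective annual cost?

Summit Savings

Harbor Credit Union: (1 + 0.0659/365)^365 − 1 = 6.811%
Summit Savings: e^0.0601 − 1 = 6.194%
Redwood Financial: (1 + 0.0618/2)^2 − 1 = 6.275%
The lowest effective annual rate is Summit Savings at 6.194%.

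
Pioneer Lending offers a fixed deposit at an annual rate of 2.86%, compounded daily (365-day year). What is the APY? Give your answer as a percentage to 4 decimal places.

2.9012%

EAR = (1 + 0.0286/365)^365 − 1.
= (1 + 0.000078)^365 − 1 = 1.029012 − 1 = 2.9012%.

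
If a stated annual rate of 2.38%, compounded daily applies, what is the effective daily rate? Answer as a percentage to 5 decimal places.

With a nominal annual rate compounded daily, the periodic rate is the nominal rate divided by 365.
i = 0.0238 / 365 = 0.0000652 = 0.00652%.

0.00652%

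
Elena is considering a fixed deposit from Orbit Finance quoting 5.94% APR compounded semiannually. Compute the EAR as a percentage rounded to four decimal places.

6.0282%

EAR = (1 + 0.0594/2)^2 − 1.
= (1 + 0.029700)^2 − 1 = 1.060282 − 1 = 6.0282%.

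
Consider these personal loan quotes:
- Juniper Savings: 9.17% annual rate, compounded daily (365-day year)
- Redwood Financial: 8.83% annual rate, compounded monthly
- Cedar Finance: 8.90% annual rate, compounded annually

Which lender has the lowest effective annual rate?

Juniper Savings: (1 + 0.0917/365)^365 − 1 = 9.602%
Redwood Financial: (1 + 0.0883/12)^12 − 1 = 9.196%
Cedar Finance: compounded annually, EAR = 8.900%
The lowest effective annual rate is Cedar Finance at 8.900%.

Cedar Finance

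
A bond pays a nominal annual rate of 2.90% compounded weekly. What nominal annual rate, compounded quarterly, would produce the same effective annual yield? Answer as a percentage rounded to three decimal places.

EAR = (1 + 0.0290/52)^52 − 1 = 0.029416.
Solve (1 + r/4)^4 = 1.029416: r/4 = 1.029416^(1/4) − 1 = 0.007274, so r = 0.029097 = 2.910%.

2.910%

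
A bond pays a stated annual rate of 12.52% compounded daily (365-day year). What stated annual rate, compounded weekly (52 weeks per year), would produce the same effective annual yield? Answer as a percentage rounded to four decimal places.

EAR = (1 + 0.1252/365)^365 − 1 = 0.133351.
Solve (1 + r/52)^52 = 1.133351: r/52 = 1.133351^(1/52) − 1 = 0.002410, so r = 0.125329 = 12.5329%.

12.5329%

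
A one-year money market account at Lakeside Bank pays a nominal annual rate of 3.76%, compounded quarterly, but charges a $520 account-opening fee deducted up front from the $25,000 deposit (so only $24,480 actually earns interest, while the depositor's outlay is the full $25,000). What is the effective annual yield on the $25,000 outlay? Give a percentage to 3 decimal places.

1.654%

Value after one year: 24,480 × (1 + 0.0376/4)^4 = 24,480 × 1.038133 = $25,413.51.
Effective yield on the $25,000 outlay: 25,413.51 / 25,000 − 1 = 0.016540 = 1.654%.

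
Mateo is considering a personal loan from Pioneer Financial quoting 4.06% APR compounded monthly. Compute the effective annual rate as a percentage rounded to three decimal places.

4.136%

EAR = (1 + 0.0406/12)^12 − 1.
= 1.041364 − 1 = 4.136%.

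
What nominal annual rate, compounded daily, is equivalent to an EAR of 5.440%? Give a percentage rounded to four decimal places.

5.2976%

(1 + r/365)^365 − 1 = 0.05440, so 1 + r/365 = 1.05440^(1/365).
r/365 = 0.000145, so r = 0.052976 = 5.2976%.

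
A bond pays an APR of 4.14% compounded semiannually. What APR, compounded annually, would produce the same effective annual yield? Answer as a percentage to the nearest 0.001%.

4.183%

EAR = (1 + 0.0414/2)^2 − 1 = 0.041828.
Compounded annually, the equivalent nominal rate is the EAR itself: 4.183%.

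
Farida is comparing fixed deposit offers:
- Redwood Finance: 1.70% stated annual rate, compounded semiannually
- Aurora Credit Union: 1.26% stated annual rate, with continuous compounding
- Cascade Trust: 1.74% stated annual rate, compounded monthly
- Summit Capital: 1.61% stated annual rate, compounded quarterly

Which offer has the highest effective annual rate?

Redwood Finance: (1 + 0.0170/2)^2 − 1 = 1.707%
Aurora Credit Union: e^0.0126 − 1 = 1.268%
Cascade Trust: (1 + 0.0174/12)^12 − 1 = 1.754%
Summit Capital: (1 + 0.0161/4)^4 − 1 = 1.620%
The highest effective annual rate is Cascade Trust at 1.754%.

Cascade Trust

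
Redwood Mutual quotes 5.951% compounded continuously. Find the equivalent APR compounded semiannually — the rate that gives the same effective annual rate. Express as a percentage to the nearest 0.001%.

EAR under continuous compounding: e^0.05951 − 1 = 0.061316.
Solve (1 + r/2)^2 = 1.061316: r/2 = 1.061316^(1/2) − 1 = 0.030202, so r = 0.060404 = 6.040%.

6.040%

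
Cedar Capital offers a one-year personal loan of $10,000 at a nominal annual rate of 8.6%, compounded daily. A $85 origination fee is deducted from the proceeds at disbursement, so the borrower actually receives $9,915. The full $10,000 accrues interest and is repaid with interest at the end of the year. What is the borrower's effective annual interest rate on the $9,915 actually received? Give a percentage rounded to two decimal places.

Amount owed after one year: 10,000 × (1 + 0.086/365)^365 = 10,000 × 1.089795 = $10,897.95.
Effective rate on net proceeds: 10,897.95 / 9,915 − 1 = 0.099138 = 9.91%.

9.91%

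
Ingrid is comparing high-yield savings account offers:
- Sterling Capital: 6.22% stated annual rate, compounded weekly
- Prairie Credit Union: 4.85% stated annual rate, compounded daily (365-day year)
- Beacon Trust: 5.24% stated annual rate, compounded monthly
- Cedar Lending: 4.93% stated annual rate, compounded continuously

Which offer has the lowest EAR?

Prairie Credit Union

Sterling Capital: (1 + 0.0622/52)^52 − 1 = 6.414%
Prairie Credit Union: (1 + 0.0485/365)^365 − 1 = 4.969%
Beacon Trust: (1 + 0.0524/12)^12 − 1 = 5.368%
Cedar Lending: e^0.0493 − 1 = 5.054%
The lowest effective annual rate is Prairie Credit Union at 4.969%.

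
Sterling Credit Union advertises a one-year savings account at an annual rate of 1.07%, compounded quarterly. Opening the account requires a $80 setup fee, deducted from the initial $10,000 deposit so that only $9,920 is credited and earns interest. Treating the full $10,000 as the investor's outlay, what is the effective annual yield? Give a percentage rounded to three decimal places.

Value after one year: 9,920 × (1 + 0.0107/4)^4 = 9,920 × 1.010743 = $10,026.57.
Effective yield on the $10,000 outlay: 10,026.57 / 10,000 − 1 = 0.002657 = 0.266%.

0.266%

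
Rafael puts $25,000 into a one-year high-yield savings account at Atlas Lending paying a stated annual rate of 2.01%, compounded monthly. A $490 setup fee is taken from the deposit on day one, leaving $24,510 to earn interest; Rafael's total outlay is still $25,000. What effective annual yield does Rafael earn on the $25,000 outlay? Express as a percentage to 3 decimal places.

0.029%

Value after one year: 24,510 × (1 + 0.0201/12)^12 = 24,510 × 1.020286 = $25,007.21.
Effective yield on the $25,000 outlay: 25,007.21 / 25,000 − 1 = 0.000289 = 0.029%.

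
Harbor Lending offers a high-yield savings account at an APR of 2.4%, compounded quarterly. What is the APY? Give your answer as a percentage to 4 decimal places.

EAR = (1 + 0.024/4)^4 − 1.
= (1 + 0.006000)^4 − 1 = 1.024217 − 1 = 2.4217%.

2.4217%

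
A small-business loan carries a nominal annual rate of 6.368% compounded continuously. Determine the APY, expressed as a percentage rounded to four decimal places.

6.5751%

With continuous compounding, EAR = e^0.06368 − 1.
e^0.06368 = 1.065751, so EAR = 0.065751 = 6.5751%.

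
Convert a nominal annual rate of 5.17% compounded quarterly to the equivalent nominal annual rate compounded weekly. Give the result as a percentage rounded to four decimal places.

EAR = (1 + 0.0517/4)^4 − 1 = 0.052711.
Solve (1 + r/52)^52 = 1.052711: r/52 = 1.052711^(1/52) − 1 = 0.000988, so r = 0.051394 = 5.1394%.

5.1394%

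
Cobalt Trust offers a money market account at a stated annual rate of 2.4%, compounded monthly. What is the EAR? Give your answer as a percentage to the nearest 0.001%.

EAR = (1 + 0.024/12)^12 − 1.
= (1 + 0.002000)^12 − 1 = 1.024266 − 1 = 2.427%.

2.427%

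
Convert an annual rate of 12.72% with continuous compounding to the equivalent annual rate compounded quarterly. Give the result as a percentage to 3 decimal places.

12.924%

EAR under continuous compounding: e^0.1272 − 1 = 0.135644.
Solve (1 + r/4)^4 = 1.135644: r/4 = 1.135644^(1/4) − 1 = 0.032311, so r = 0.129244 = 12.924%.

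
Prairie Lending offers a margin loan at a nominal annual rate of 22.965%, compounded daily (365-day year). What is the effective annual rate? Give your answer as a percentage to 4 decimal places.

25.8069%

EAR = (1 + 0.22965/365)^365 − 1.
= 1.258069 − 1 = 25.8069%.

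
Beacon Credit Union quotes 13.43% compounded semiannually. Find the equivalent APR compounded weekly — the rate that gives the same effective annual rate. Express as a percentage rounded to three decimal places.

EAR = (1 + 0.1343/2)^2 − 1 = 0.138809.
Solve (1 + r/52)^52 = 1.138809: r/52 = 1.138809^(1/52) − 1 = 0.002503, so r = 0.130146 = 13.015%.

13.015%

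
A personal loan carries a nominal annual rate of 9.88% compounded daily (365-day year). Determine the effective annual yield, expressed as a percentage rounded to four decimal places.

10.3831%

EAR = (1 + 0.0988/365)^365 − 1.
= 1.103831 − 1 = 10.3831%.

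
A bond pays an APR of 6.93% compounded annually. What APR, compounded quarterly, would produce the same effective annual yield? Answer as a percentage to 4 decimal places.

Compounded annually, EAR = nominal = 0.069300.
Solve (1 + r/4)^4 = 1.069300: r/4 = 1.069300^(1/4) − 1 = 0.016892, so r = 0.067569 = 6.7569%.

6.7569%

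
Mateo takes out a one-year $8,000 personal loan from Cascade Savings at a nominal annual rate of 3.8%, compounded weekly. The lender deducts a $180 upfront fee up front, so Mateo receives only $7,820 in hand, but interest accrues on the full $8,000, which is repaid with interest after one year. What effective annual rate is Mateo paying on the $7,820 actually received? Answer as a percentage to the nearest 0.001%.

Amount owed after one year: 8,000 × (1 + 0.038/52)^52 = 8,000 × 1.038717 = $8,309.73.
Effective rate on net proceeds: 8,309.73 / 7,820 − 1 = 0.062626 = 6.263%.

6.263%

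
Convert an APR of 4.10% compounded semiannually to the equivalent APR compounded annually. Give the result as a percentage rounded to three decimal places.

4.142%

EAR = (1 + 0.0410/2)^2 − 1 = 0.041420.
Compounded annually, the equivalent nominal rate is the EAR itself: 4.142%.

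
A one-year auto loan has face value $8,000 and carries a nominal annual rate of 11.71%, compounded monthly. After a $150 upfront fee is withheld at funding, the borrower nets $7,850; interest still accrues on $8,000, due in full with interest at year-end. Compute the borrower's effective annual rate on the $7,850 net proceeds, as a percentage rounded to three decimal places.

Amount owed after one year: 8,000 × (1 + 0.1171/12)^12 = 8,000 × 1.123594 = $8,988.75.
Effective rate on net proceeds: 8,988.75 / 7,850 − 1 = 0.145064 = 14.506%.

14.506%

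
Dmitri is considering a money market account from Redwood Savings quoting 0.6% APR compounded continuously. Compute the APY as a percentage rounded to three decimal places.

With continuous compounding, EAR = e^0.006 − 1.
e^0.006 = 1.006018, so EAR = 0.006018 = 0.602%.

0.602%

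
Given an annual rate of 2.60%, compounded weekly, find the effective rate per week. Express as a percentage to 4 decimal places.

0.0500%

With a nominal annual rate compounded weekly, the periodic rate is the nominal rate divided by 52.
i = 0.0260 / 52 = 0.0005000 = 0.0500%.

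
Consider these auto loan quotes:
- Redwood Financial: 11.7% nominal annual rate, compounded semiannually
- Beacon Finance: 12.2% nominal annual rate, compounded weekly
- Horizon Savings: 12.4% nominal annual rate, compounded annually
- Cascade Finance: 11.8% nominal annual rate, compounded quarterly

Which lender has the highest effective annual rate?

Redwood Financial: (1 + 0.117/2)^2 − 1 = 12.042%
Beacon Finance: (1 + 0.122/52)^52 − 1 = 12.959%
Horizon Savings: compounded annually, EAR = 12.400%
Cascade Finance: (1 + 0.118/4)^4 − 1 = 12.332%
The highest effective annual rate is Beacon Finance at 12.959%.

Beacon Finance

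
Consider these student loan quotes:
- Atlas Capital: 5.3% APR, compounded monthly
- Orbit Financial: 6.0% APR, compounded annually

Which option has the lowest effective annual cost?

Atlas Capital

Atlas Capital: (1 + 0.053/12)^12 − 1 = 5.431%
Orbit Financial: compounded annually, EAR = 6.000%
The lowest effective annual rate is Atlas Capital at 5.431%.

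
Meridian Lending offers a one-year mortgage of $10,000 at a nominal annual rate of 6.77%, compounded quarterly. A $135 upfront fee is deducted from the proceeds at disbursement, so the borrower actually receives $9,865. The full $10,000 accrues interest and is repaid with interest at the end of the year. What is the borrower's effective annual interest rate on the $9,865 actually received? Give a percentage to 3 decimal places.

Amount owed after one year: 10,000 × (1 + 0.0677/4)^4 = 10,000 × 1.069438 = $10,694.38.
Effective rate on net proceeds: 10,694.38 / 9,865 − 1 = 0.084073 = 8.407%.

8.407%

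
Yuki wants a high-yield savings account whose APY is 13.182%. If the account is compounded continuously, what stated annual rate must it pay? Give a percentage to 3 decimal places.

Continuous: nominal r satisfies e^r − 1 = 0.13182.
r = ln(1 + 0.13182) = ln(1.13182) = 0.123827 = 12.383%.

12.383%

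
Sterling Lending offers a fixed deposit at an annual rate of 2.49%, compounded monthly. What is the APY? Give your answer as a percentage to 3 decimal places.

EAR = (1 + 0.0249/12)^12 − 1.
= 1.025186 − 1 = 2.519%.

2.519%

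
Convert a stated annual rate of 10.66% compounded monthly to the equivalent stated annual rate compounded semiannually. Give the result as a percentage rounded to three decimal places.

10.900%

EAR = (1 + 0.1066/12)^12 − 1 = 0.111966.
Solve (1 + r/2)^2 = 1.111966: r/2 = 1.111966^(1/2) − 1 = 0.054498, so r = 0.108996 = 10.900%.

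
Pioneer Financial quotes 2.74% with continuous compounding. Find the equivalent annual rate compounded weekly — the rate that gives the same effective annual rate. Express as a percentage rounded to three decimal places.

2.741%

EAR under continuous compounding: e^0.0274 − 1 = 0.027779.
Solve (1 + r/52)^52 = 1.027779: r/52 = 1.027779^(1/52) − 1 = 0.000527, so r = 0.027407 = 2.741%.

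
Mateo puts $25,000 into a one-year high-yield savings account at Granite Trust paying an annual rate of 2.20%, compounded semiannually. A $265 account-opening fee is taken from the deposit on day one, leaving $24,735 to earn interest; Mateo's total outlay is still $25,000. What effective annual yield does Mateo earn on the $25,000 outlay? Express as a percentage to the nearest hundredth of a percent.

1.13%

Value after one year: 24,735 × (1 + 0.0220/2)^2 = 24,735 × 1.022121 = $25,282.16.
Effective yield on the $25,000 outlay: 25,282.16 / 25,000 − 1 = 0.011287 = 1.13%.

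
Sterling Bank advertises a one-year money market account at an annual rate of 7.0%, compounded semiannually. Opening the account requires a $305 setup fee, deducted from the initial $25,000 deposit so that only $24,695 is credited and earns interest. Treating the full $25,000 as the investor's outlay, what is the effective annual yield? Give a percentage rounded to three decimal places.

Value after one year: 24,695 × (1 + 0.070/2)^2 = 24,695 × 1.071225 = $26,453.90.
Effective yield on the $25,000 outlay: 26,453.90 / 25,000 − 1 = 0.058156 = 5.816%.

5.816%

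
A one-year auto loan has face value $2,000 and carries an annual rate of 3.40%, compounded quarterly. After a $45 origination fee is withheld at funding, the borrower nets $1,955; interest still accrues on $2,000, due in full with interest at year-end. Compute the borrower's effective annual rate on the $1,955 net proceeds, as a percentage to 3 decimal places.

Amount owed after one year: 2,000 × (1 + 0.0340/4)^4 = 2,000 × 1.034436 = $2,068.87.
Effective rate on net proceeds: 2,068.87 / 1,955 − 1 = 0.058247 = 5.825%.

5.825%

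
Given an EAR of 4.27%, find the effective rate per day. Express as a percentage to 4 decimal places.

0.0115%

The per-day rate i satisfies (1 + i)^365 = 1 + 0.0427.
i = 1.0427^(1/365) − 1 = 0.0001146 = 0.0115%.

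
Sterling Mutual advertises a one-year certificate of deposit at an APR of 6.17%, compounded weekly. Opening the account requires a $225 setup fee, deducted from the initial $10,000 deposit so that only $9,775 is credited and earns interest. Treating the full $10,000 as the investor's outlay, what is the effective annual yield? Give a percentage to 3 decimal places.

3.967%

Value after one year: 9,775 × (1 + 0.0617/52)^52 = 9,775 × 1.063604 = $10,396.73.
Effective yield on the $10,000 outlay: 10,396.73 / 10,000 − 1 = 0.039673 = 3.967%.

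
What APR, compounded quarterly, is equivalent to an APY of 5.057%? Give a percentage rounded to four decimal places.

4.9638%

(1 + r/4)^4 − 1 = 0.05057, so 1 + r/4 = 1.05057^(1/4).
r/4 = 0.012410, so r = 0.049638 = 4.9638%.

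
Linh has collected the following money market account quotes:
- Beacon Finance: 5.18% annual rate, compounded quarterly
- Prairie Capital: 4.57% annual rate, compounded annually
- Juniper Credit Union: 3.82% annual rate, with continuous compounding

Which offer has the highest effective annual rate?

Beacon Finance: (1 + 0.0518/4)^4 − 1 = 5.281%
Prairie Capital: compounded annually, EAR = 4.570%
Juniper Credit Union: e^0.0382 − 1 = 3.894%
The highest effective annual rate is Beacon Finance at 5.281%.

Beacon Finance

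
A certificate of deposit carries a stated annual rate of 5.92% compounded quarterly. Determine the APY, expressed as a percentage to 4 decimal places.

EAR = (1 + 0.0592/4)^4 − 1.
= 1.060527 − 1 = 6.0527%.

6.0527%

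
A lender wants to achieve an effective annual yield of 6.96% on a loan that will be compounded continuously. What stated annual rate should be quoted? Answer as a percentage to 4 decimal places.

6.7285%

Continuous: nominal r satisfies e^r − 1 = 0.0696.
r = ln(1 + 0.0696) = ln(1.0696) = 0.067285 = 6.7285%.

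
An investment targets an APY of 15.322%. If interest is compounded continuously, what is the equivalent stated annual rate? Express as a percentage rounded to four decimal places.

14.2558%

Continuous: nominal r satisfies e^r − 1 = 0.15322.
r = ln(1 + 0.15322) = ln(1.15322) = 0.142558 = 14.2558%.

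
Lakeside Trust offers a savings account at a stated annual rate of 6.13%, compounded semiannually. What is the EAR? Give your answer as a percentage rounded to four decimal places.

6.2239%

EAR = (1 + 0.0613/2)^2 − 1.
= 1.062239 − 1 = 6.2239%.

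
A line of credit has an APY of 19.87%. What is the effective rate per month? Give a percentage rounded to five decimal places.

1.52178%

The per-month rate i satisfies (1 + i)^12 = 1 + 0.1987.
i = 1.1987^(1/12) − 1 = 0.0152178 = 1.52178%.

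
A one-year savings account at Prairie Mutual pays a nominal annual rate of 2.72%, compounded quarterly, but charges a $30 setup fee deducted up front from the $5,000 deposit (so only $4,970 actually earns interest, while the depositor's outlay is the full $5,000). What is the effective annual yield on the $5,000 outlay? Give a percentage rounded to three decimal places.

Value after one year: 4,970 × (1 + 0.0272/4)^4 = 4,970 × 1.027479 = $5,106.57.
Effective yield on the $5,000 outlay: 5,106.57 / 5,000 − 1 = 0.021314 = 2.131%.

2.131%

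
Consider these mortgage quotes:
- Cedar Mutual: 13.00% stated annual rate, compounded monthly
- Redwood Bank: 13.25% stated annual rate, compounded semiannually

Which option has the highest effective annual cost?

Cedar Mutual

Cedar Mutual: (1 + 0.1300/12)^12 − 1 = 13.803%
Redwood Bank: (1 + 0.1325/2)^2 − 1 = 13.689%
The highest effective annual rate is Cedar Mutual at 13.803%.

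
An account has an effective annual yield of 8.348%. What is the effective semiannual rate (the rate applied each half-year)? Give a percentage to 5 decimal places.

The per-half-year rate i satisfies (1 + i)^2 = 1 + 0.08348.
i = 1.08348^(1/2) − 1 = 0.0409035 = 4.09035%.

4.09035%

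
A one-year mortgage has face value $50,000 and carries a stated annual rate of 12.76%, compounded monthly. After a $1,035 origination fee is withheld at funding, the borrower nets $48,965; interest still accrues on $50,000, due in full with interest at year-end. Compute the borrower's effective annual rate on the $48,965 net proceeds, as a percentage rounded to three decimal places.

Amount owed after one year: 50,000 × (1 + 0.1276/12)^12 = 50,000 × 1.135333 = $56,766.67.
Effective rate on net proceeds: 56,766.67 / 48,965 − 1 = 0.159332 = 15.933%.

15.933%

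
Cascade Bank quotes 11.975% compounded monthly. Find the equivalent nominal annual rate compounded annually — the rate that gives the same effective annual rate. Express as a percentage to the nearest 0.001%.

EAR = (1 + 0.11975/12)^12 − 1 = 0.126546.
Compounded annually, the equivalent nominal rate is the EAR itself: 12.655%.

12.655%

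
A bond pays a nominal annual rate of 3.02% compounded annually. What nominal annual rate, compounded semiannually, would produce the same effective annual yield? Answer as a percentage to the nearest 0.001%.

Compounded annually, EAR = nominal = 0.030200.
Solve (1 + r/2)^2 = 1.030200: r/2 = 1.030200^(1/2) − 1 = 0.014988, so r = 0.029975 = 2.998%.

2.998%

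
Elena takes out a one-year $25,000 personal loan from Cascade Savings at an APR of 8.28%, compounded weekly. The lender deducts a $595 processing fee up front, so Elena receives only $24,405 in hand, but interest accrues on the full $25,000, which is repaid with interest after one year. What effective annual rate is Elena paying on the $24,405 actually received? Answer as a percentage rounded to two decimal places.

11.27%

Amount owed after one year: 25,000 × (1 + 0.0828/52)^52 = 25,000 × 1.086253 = $27,156.32.
Effective rate on net proceeds: 27,156.32 / 24,405 − 1 = 0.112736 = 11.27%.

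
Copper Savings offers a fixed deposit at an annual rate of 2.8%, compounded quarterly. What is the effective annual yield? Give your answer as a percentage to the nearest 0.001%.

2.830%

EAR = (1 + 0.028/4)^4 − 1.
= 1.028295 − 1 = 2.830%.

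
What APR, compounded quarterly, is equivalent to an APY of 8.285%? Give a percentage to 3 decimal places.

(1 + r/4)^4 − 1 = 0.08285, so 1 + r/4 = 1.08285^(1/4).
r/4 = 0.020098, so r = 0.080394 = 8.039%.

8.039%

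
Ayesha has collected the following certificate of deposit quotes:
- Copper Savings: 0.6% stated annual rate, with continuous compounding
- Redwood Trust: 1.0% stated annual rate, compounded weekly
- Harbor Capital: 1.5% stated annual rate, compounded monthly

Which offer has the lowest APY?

Copper Savings

Copper Savings: e^0.006 − 1 = 0.602%
Redwood Trust: (1 + 0.010/52)^52 − 1 = 1.005%
Harbor Capital: (1 + 0.015/12)^12 − 1 = 1.510%
The lowest effective annual rate is Copper Savings at 0.602%.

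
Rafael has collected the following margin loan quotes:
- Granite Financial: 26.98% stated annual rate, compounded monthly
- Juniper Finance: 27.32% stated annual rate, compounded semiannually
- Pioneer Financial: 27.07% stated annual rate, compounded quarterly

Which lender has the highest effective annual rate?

Granite Financial

Granite Financial: (1 + 0.2698/12)^12 − 1 = 30.579%
Juniper Finance: (1 + 0.2732/2)^2 − 1 = 29.186%
Pioneer Financial: (1 + 0.2707/4)^4 − 1 = 29.944%
The highest effective annual rate is Granite Financial at 30.579%.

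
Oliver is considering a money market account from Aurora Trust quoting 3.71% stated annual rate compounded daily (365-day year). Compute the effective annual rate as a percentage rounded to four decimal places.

EAR = (1 + 0.0371/365)^365 − 1.
= (1 + 0.000102)^365 − 1 = 1.037795 − 1 = 3.7795%.

3.7795%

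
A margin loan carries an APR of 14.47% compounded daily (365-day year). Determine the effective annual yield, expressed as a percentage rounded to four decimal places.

15.5660%

EAR = (1 + 0.1447/365)^365 − 1.
= 1.155660 − 1 = 15.5660%.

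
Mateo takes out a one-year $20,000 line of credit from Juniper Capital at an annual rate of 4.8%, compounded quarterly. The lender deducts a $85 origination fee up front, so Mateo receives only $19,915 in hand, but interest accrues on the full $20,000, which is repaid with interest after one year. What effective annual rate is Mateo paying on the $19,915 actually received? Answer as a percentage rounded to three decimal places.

Amount owed after one year: 20,000 × (1 + 0.048/4)^4 = 20,000 × 1.048871 = $20,977.42.
Effective rate on net proceeds: 20,977.42 / 19,915 − 1 = 0.053348 = 5.335%.

5.335%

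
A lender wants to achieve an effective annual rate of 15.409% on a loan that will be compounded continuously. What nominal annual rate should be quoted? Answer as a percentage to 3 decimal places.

Continuous: nominal r satisfies e^r − 1 = 0.15409.
r = ln(1 + 0.15409) = ln(1.15409) = 0.143312 = 14.331%.

14.331%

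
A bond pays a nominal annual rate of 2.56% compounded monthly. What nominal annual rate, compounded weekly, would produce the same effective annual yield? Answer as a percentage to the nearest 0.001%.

EAR = (1 + 0.0256/12)^12 − 1 = 0.025903.
Solve (1 + r/52)^52 = 1.025903: r/52 = 1.025903^(1/52) − 1 = 0.000492, so r = 0.025579 = 2.558%.

2.558%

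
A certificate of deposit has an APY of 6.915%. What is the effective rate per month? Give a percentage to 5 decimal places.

The per-month rate i satisfies (1 + i)^12 = 1 + 0.06915.
i = 1.06915^(1/12) − 1 = 0.0055875 = 0.55875%.

0.55875%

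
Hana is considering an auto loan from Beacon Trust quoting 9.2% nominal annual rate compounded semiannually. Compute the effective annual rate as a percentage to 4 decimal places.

9.4116%

EAR = (1 + 0.092/2)^2 − 1.
= 1.094116 − 1 = 9.4116%.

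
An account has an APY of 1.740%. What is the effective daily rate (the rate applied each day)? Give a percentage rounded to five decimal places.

0.00473%

The per-day rate i satisfies (1 + i)^365 = 1 + 0.01740.
i = 1.01740^(1/365) − 1 = 0.0000473 = 0.00473%.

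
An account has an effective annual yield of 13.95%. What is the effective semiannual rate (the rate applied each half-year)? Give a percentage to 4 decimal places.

6.7474%

The per-half-year rate i satisfies (1 + i)^2 = 1 + 0.1395.
i = 1.1395^(1/2) − 1 = 0.0674737 = 6.7474%.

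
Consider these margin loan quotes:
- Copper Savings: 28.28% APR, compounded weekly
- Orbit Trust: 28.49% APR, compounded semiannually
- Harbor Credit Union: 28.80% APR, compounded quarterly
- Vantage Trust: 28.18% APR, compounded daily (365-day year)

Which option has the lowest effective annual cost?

Copper Savings: (1 + 0.2828/52)^52 − 1 = 32.582%
Orbit Trust: (1 + 0.2849/2)^2 − 1 = 30.519%
Harbor Credit Union: (1 + 0.2880/4)^4 − 1 = 32.062%
Vantage Trust: (1 + 0.2818/365)^365 − 1 = 32.537%
The lowest effective annual rate is Orbit Trust at 30.519%.

Orbit Trust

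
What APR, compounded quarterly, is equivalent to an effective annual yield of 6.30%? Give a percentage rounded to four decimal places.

(1 + r/4)^4 − 1 = 0.0630, so 1 + r/4 = 1.0630^(1/4).
r/4 = 0.015391, so r = 0.061564 = 6.1564%.

6.1564%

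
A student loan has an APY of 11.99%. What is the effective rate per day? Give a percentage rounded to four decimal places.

The per-day rate i satisfies (1 + i)^365 = 1 + 0.1199.
i = 1.1199^(1/365) − 1 = 0.0003103 = 0.0310%.

0.0310%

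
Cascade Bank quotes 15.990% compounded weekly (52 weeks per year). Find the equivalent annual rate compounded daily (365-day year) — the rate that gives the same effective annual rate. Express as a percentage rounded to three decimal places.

EAR = (1 + 0.15990/52)^52 − 1 = 0.173106.
Solve (1 + r/365)^365 = 1.173106: r/365 = 1.173106^(1/365) − 1 = 0.000438, so r = 0.159690 = 15.969%.

15.969%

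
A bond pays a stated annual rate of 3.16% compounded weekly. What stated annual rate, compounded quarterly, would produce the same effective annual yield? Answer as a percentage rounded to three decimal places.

3.172%

EAR = (1 + 0.0316/52)^52 − 1 = 0.032095.
Solve (1 + r/4)^4 = 1.032095: r/4 = 1.032095^(1/4) − 1 = 0.007929, so r = 0.031715 = 3.172%.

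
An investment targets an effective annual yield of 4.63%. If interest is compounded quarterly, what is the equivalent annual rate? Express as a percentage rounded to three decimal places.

(1 + r/4)^4 − 1 = 0.0463, so 1 + r/4 = 1.0463^(1/4).
r/4 = 0.011379, so r = 0.045517 = 4.552%.

4.552%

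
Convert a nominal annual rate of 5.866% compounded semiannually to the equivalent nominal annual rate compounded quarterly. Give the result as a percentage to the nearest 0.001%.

EAR = (1 + 0.05866/2)^2 − 1 = 0.059520.
Solve (1 + r/4)^4 = 1.059520: r/4 = 1.059520^(1/4) − 1 = 0.014559, so r = 0.058236 = 5.824%.

5.824%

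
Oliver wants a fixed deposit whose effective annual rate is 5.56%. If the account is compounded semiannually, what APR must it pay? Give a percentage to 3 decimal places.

(1 + r/2)^2 − 1 = 0.0556, so 1 + r/2 = 1.0556^(1/2).
r/2 = 0.027424, so r = 0.054848 = 5.485%.

5.485%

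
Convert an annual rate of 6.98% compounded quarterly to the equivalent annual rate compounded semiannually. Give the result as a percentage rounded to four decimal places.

EAR = (1 + 0.0698/4)^4 − 1 = 0.071648.
Solve (1 + r/2)^2 = 1.071648: r/2 = 1.071648^(1/2) − 1 = 0.035205, so r = 0.070409 = 7.0409%.

7.0409%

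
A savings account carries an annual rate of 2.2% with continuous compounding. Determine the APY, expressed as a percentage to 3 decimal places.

2.224%

With continuous compounding, EAR = e^0.022 − 1.
e^0.022 = 1.022244, so EAR = 0.022244 = 2.224%.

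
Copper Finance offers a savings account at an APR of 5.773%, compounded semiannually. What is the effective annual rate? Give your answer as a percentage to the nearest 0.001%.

EAR = (1 + 0.05773/2)^2 − 1.
= 1.058563 − 1 = 5.856%.

5.856%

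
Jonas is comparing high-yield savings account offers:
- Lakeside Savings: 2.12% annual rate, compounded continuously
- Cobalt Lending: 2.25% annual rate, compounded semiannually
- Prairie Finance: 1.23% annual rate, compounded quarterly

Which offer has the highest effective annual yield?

Lakeside Savings: e^0.0212 − 1 = 2.143%
Cobalt Lending: (1 + 0.0225/2)^2 − 1 = 2.263%
Prairie Finance: (1 + 0.0123/4)^4 − 1 = 1.236%
The highest effective annual rate is Cobalt Lending at 2.263%.

Cobalt Lending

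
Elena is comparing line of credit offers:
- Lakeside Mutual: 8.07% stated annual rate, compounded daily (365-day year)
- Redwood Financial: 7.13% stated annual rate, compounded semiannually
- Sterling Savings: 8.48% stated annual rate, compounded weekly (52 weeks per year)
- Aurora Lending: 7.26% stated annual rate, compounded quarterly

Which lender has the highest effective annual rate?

Sterling Savings

Lakeside Mutual: (1 + 0.0807/365)^365 − 1 = 8.404%
Redwood Financial: (1 + 0.0713/2)^2 − 1 = 7.257%
Sterling Savings: (1 + 0.0848/52)^52 − 1 = 8.842%
Aurora Lending: (1 + 0.0726/4)^4 − 1 = 7.460%
The highest effective annual rate is Sterling Savings at 8.842%.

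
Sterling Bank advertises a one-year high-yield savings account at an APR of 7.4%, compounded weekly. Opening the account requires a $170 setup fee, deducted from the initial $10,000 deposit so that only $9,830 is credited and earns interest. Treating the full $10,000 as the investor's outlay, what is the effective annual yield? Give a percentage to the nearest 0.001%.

Value after one year: 9,830 × (1 + 0.074/52)^52 = 9,830 × 1.076750 = $10,584.45.
Effective yield on the $10,000 outlay: 10,584.45 / 10,000 − 1 = 0.058445 = 5.845%.

5.845%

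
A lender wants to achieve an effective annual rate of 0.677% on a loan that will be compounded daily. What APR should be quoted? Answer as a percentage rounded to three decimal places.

(1 + r/365)^365 − 1 = 0.00677, so 1 + r/365 = 1.00677^(1/365).
r/365 = 0.000018, so r = 0.006747 = 0.675%.

0.675%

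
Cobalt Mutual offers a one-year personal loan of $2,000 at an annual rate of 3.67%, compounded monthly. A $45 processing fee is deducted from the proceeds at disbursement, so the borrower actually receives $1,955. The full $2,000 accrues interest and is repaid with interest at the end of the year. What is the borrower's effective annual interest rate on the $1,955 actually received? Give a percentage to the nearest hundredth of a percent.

6.12%

Amount owed after one year: 2,000 × (1 + 0.0367/12)^12 = 2,000 × 1.037324 = $2,074.65.
Effective rate on net proceeds: 2,074.65 / 1,955 − 1 = 0.061201 = 6.12%.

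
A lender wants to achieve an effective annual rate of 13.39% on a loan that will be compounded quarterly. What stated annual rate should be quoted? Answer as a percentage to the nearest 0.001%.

12.766%

(1 + r/4)^4 − 1 = 0.1339, so 1 + r/4 = 1.1339^(1/4).
r/4 = 0.031914, so r = 0.127658 = 12.766%.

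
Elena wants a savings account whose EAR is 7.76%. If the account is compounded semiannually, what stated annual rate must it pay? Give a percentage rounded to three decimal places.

7.615%

(1 + r/2)^2 − 1 = 0.0776, so 1 + r/2 = 1.0776^(1/2).
r/2 = 0.038075, so r = 0.076150 = 7.615%.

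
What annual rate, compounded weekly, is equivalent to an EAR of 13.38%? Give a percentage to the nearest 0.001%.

12.573%

(1 + r/52)^52 − 1 = 0.1338, so 1 + r/52 = 1.1338^(1/52).
r/52 = 0.002418, so r = 0.125727 = 12.573%.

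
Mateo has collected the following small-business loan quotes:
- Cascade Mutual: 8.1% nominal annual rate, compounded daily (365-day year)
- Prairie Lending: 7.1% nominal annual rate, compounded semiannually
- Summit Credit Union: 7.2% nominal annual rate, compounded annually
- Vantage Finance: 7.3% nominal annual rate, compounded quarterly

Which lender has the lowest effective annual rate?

Cascade Mutual: (1 + 0.081/365)^365 − 1 = 8.436%
Prairie Lending: (1 + 0.071/2)^2 − 1 = 7.226%
Summit Credit Union: compounded annually, EAR = 7.200%
Vantage Finance: (1 + 0.073/4)^4 − 1 = 7.502%
The lowest effective annual rate is Summit Credit Union at 7.200%.

Summit Credit Union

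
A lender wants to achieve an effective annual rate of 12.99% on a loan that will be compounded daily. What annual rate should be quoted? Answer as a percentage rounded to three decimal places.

(1 + r/365)^365 − 1 = 0.1299, so 1 + r/365 = 1.1299^(1/365).
r/365 = 0.000335, so r = 0.122150 = 12.215%.

12.215%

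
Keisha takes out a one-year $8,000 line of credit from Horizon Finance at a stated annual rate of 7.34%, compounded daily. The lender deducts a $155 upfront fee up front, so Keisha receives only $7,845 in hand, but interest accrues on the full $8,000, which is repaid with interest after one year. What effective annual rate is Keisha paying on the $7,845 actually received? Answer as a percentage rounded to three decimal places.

9.742%

Amount owed after one year: 8,000 × (1 + 0.0734/365)^365 = 8,000 × 1.076153 = $8,609.22.
Effective rate on net proceeds: 8,609.22 / 7,845 − 1 = 0.097415 = 9.742%.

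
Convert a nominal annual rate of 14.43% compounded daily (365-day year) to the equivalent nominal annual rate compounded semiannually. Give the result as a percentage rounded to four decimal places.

14.9602%

EAR = (1 + 0.1443/365)^365 − 1 = 0.155198.
Solve (1 + r/2)^2 = 1.155198: r/2 = 1.155198^(1/2) − 1 = 0.074801, so r = 0.149602 = 14.9602%.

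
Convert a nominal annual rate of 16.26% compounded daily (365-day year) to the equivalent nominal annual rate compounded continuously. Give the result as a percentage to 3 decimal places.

EAR = (1 + 0.1626/365)^365 − 1 = 0.176523.
Equivalent continuous rate: r = ln(1 + 0.176523) = 0.162564 = 16.256%.

16.256%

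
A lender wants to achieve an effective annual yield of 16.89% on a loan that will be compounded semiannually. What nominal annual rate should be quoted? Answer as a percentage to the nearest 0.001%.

16.231%

(1 + r/2)^2 − 1 = 0.1689, so 1 + r/2 = 1.1689^(1/2).
r/2 = 0.081157, so r = 0.162314 = 16.231%.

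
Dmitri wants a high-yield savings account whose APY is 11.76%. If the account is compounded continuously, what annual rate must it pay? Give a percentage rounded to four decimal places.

11.1184%

Continuous: nominal r satisfies e^r − 1 = 0.1176.
r = ln(1 + 0.1176) = ln(1.1176) = 0.111184 = 11.1184%.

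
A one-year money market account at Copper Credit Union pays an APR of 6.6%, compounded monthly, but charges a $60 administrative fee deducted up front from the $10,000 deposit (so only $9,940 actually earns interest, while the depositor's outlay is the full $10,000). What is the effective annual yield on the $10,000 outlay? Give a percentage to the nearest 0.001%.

6.163%

Value after one year: 9,940 × (1 + 0.066/12)^12 = 9,940 × 1.068034 = $10,616.25.
Effective yield on the $10,000 outlay: 10,616.25 / 10,000 − 1 = 0.061625 = 6.163%.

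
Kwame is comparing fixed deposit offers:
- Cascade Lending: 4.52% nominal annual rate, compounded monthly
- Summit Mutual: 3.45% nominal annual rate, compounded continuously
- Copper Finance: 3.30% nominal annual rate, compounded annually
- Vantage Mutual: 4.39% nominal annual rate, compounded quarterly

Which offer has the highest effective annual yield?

Cascade Lending

Cascade Lending: (1 + 0.0452/12)^12 − 1 = 4.615%
Summit Mutual: e^0.0345 − 1 = 3.510%
Copper Finance: compounded annually, EAR = 3.300%
Vantage Mutual: (1 + 0.0439/4)^4 − 1 = 4.463%
The highest effective annual rate is Cascade Lending at 4.615%.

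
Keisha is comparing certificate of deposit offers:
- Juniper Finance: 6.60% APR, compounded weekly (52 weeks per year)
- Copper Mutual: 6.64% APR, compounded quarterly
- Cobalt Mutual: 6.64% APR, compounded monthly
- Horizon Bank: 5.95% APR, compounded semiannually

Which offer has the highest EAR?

Cobalt Mutual

Juniper Finance: (1 + 0.0660/52)^52 − 1 = 6.818%
Copper Mutual: (1 + 0.0664/4)^4 − 1 = 6.807%
Cobalt Mutual: (1 + 0.0664/12)^12 − 1 = 6.846%
Horizon Bank: (1 + 0.0595/2)^2 − 1 = 6.039%
The highest effective annual rate is Cobalt Mutual at 6.846%.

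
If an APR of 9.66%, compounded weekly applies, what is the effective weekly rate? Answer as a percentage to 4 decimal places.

With a nominal annual rate compounded weekly, the periodic rate is the nominal rate divided by 52.
i = 0.0966 / 52 = 0.0018577 = 0.1858%.

0.1858%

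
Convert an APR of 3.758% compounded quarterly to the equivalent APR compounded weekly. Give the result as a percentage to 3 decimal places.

3.742%

EAR = (1 + 0.03758/4)^4 − 1 = 0.038113.
Solve (1 + r/52)^52 = 1.038113: r/52 = 1.038113^(1/52) − 1 = 0.000720, so r = 0.037418 = 3.742%.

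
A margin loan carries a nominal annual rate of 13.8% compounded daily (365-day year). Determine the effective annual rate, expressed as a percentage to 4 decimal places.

14.7946%

EAR = (1 + 0.138/365)^365 − 1.
= 1.147946 − 1 = 14.7946%.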